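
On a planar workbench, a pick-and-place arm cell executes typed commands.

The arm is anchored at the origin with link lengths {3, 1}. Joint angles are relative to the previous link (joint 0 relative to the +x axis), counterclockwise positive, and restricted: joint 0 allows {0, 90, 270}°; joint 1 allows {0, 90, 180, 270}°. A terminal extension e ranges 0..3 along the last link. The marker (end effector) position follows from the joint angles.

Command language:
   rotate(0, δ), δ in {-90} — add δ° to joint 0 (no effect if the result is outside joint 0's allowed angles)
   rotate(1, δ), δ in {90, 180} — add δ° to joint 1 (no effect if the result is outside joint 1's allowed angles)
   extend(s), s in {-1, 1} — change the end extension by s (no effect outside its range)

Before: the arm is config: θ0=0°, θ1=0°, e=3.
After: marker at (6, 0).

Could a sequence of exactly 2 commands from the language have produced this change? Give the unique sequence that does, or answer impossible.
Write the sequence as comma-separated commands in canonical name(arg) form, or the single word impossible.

extend(1), extend(-1)

key: order matters: swapping extend(1) and extend(-1) lands elsewhere
begin: config: θ0=0°, θ1=0°, e=3
1. extend(1) → config: θ0=0°, θ1=0°, e=3
2. extend(-1) → config: θ0=0°, θ1=0°, e=2
no other 2-command option fits: unique.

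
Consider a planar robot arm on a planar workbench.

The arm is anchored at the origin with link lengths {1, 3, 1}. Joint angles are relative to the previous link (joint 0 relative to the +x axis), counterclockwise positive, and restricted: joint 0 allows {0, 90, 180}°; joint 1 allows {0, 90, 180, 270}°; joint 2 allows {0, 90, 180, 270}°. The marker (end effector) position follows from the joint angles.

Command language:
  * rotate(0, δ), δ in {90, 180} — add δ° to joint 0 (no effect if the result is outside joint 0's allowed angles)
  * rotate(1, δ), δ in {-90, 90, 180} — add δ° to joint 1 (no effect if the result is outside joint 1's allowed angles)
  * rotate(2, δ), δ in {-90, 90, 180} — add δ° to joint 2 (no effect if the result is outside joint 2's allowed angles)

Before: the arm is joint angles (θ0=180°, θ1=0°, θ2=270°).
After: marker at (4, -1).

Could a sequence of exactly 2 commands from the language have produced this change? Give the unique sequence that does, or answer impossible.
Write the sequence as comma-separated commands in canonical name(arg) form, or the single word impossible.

key: running rotate(0, 180) before rotate(0, 90) would end elsewhere — order is forced
start: joint angles (θ0=180°, θ1=0°, θ2=270°)
t=1 rotate(0, 90) ⇒ joint angles (θ0=180°, θ1=0°, θ2=270°)
t=2 rotate(0, 180) ⇒ joint angles (θ0=0°, θ1=0°, θ2=270°)
no rival 2-sequence matches.

rotate(0, 90), rotate(0, 180)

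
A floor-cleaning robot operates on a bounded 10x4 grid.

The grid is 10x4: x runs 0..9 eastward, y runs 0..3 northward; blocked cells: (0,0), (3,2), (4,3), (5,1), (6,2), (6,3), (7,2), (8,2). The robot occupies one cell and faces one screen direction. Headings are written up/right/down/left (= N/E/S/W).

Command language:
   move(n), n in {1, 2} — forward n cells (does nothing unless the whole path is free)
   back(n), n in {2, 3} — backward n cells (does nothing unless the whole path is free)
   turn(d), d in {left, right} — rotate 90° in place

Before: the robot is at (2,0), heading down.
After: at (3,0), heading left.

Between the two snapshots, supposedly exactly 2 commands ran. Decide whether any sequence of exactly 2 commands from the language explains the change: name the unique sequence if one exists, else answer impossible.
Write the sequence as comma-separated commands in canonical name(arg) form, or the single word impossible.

all 36 sequences checked — none match.

impossible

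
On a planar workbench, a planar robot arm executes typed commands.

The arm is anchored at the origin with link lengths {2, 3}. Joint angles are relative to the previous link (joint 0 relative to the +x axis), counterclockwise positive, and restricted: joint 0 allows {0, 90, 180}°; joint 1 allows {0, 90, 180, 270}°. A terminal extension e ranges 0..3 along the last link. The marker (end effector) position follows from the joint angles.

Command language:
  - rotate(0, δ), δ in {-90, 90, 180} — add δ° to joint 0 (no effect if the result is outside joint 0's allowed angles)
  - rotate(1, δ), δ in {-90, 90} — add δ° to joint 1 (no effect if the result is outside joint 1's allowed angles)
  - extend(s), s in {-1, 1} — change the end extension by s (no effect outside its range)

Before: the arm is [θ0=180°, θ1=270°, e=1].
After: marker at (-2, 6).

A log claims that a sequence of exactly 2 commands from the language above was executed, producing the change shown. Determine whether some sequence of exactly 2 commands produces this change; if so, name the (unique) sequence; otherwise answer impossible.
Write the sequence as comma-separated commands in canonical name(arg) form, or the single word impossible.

extend(1), extend(1)

t0: [θ0=180°, θ1=270°, e=1]
step 1 (extend(1)): [θ0=180°, θ1=270°, e=2]
step 2 (extend(1)): [θ0=180°, θ1=270°, e=3]
no rival 2-sequence matches.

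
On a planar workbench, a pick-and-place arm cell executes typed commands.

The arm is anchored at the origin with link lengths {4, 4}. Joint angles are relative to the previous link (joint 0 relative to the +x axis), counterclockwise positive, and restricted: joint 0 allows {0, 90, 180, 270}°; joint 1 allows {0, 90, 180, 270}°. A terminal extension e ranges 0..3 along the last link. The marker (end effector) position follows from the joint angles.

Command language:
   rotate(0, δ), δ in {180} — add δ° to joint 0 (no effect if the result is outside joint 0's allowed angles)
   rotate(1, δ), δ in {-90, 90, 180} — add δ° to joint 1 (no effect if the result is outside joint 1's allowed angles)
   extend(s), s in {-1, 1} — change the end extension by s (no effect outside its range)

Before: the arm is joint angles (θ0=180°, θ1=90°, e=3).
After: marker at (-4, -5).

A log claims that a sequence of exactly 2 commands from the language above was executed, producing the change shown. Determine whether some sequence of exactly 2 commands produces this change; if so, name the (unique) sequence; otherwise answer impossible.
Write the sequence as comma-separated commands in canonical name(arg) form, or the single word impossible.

extend(-1), extend(-1)

begin: joint angles (θ0=180°, θ1=90°, e=3)
step 1 (extend(-1)): joint angles (θ0=180°, θ1=90°, e=2)
step 2 (extend(-1)): joint angles (θ0=180°, θ1=90°, e=1)
all 36 alternatives checked — unique.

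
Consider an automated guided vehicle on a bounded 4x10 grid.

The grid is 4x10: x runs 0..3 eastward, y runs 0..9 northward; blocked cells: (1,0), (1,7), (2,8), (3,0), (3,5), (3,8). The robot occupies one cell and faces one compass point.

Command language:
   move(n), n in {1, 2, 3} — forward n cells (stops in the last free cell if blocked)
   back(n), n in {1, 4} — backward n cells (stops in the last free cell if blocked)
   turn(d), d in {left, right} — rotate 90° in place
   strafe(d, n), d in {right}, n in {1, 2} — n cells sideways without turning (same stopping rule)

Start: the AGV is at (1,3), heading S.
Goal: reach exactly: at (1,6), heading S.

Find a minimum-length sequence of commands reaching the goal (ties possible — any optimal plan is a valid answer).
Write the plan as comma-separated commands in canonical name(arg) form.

back(4)

initial: at (1,3), heading S
t=1 back(4) ⇒ at (1,6), heading S
no 0-step plan works, so 1 is optimal.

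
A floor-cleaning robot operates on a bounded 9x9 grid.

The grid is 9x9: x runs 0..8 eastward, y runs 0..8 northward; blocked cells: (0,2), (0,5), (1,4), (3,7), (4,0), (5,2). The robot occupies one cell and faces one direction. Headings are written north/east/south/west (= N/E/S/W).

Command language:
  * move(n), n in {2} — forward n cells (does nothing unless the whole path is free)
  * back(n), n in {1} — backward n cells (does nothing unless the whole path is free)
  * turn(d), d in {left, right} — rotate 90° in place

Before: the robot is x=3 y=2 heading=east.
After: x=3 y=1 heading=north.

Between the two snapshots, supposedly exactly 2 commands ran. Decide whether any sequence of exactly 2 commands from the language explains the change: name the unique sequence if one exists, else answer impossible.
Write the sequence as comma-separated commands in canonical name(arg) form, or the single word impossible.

turn(left), back(1)

key: cell and facing (now N) both changed — the 2 commands mix motion and turning
from: x=3 y=2 heading=east
1. turn(left) → x=3 y=2 heading=north
2. back(1) → x=3 y=1 heading=north
no rival 2-sequence matches.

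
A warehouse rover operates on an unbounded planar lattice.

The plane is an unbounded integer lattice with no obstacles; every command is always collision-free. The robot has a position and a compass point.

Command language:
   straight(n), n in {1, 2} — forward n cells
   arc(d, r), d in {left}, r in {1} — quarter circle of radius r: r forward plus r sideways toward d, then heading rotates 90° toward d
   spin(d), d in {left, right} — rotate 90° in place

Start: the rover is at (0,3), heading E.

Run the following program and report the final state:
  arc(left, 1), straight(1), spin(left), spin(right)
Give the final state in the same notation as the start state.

at (1,5), heading N

begin: at (0,3), heading E
1. arc(left, 1) → at (1,4), heading N
2. straight(1) → at (1,5), heading N
3. spin(left) → at (1,5), heading W
4. spin(right) → at (1,5), heading N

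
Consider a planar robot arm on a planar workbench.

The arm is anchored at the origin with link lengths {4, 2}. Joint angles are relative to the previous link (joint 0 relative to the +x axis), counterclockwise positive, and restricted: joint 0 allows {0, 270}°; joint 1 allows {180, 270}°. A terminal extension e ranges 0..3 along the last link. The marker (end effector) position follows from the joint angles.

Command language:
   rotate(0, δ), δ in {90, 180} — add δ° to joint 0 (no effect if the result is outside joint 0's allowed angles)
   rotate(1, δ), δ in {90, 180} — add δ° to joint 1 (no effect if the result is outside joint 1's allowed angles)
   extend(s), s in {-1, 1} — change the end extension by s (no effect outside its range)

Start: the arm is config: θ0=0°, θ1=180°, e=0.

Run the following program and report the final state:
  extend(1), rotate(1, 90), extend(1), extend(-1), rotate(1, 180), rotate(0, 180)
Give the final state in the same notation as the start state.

start: config: θ0=0°, θ1=180°, e=0
step 1 (extend(1)): config: θ0=0°, θ1=180°, e=1
step 2 (rotate(1, 90)): config: θ0=0°, θ1=270°, e=1
step 3 (extend(1)): config: θ0=0°, θ1=270°, e=2
step 4 (extend(-1)): config: θ0=0°, θ1=270°, e=1
step 5 (rotate(1, 180)): config: θ0=0°, θ1=270°, e=1
step 6 (rotate(0, 180)): config: θ0=0°, θ1=270°, e=1

config: θ0=0°, θ1=270°, e=1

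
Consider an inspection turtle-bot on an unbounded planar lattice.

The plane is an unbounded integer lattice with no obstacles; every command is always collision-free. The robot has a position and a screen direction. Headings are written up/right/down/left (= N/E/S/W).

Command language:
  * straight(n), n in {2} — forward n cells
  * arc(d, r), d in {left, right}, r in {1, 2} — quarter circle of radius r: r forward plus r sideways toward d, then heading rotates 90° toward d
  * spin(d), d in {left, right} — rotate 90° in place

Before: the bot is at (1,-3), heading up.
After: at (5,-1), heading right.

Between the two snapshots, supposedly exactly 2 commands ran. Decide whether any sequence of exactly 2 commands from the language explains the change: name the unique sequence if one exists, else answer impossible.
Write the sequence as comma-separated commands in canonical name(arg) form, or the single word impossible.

key: running straight(2) before arc(right, 2) would end elsewhere — order is forced
t0: at (1,-3), heading up
step 1 (arc(right, 2)): at (3,-1), heading right
step 2 (straight(2)): at (5,-1), heading right
uniquely the one of 49 2-step routes that fits.

arc(right, 2), straight(2)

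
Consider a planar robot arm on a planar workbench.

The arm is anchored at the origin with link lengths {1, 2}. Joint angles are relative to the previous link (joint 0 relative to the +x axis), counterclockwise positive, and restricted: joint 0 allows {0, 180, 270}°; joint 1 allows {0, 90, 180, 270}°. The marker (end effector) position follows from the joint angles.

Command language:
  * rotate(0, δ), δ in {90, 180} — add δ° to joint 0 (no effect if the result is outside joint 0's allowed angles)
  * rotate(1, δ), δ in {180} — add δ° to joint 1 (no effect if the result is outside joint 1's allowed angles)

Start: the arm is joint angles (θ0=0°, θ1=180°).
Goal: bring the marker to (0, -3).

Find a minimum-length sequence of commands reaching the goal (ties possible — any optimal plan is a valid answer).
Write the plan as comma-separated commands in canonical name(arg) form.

rotate(1, 180), rotate(0, 180), rotate(0, 90)

from: joint angles (θ0=0°, θ1=180°)
1. rotate(1, 180) → joint angles (θ0=0°, θ1=0°)
2. rotate(0, 180) → joint angles (θ0=180°, θ1=0°)
3. rotate(0, 90) → joint angles (θ0=270°, θ1=0°)
shorter routes all fall short; 3 is best.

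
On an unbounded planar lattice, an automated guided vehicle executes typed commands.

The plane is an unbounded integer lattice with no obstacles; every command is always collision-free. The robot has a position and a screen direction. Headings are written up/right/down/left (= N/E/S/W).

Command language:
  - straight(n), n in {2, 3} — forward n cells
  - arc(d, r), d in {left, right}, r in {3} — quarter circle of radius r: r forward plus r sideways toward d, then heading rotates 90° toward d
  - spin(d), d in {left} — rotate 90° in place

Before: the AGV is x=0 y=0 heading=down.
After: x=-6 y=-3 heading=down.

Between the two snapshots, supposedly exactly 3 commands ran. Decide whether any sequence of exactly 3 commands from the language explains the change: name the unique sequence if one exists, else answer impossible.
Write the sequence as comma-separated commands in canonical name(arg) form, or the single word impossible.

key: order matters: swapping arc(right, 3) and spin(left) lands elsewhere
t0: x=0 y=0 heading=down
t=1 arc(right, 3) ⇒ x=-3 y=-3 heading=left
t=2 straight(3) ⇒ x=-6 y=-3 heading=left
t=3 spin(left) ⇒ x=-6 y=-3 heading=down
uniquely the one of 125 3-step routes that fits.

arc(right, 3), straight(3), spin(left)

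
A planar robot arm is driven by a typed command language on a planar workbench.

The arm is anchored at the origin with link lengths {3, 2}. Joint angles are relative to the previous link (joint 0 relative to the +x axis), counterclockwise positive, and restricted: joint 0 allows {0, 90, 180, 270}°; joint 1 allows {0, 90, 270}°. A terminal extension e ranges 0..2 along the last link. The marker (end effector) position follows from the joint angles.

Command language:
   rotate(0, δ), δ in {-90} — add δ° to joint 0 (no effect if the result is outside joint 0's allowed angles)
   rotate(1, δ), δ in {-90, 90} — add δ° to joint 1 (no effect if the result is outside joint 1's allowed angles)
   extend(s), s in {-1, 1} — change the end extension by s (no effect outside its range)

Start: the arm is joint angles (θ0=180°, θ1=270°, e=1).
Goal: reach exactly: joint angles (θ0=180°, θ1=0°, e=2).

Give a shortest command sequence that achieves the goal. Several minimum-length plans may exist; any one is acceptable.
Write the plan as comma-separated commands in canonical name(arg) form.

extend(1), rotate(1, 90)

initial: joint angles (θ0=180°, θ1=270°, e=1)
step 1 (extend(1)): joint angles (θ0=180°, θ1=270°, e=2)
step 2 (rotate(1, 90)): joint angles (θ0=180°, θ1=0°, e=2)
minimal: 2 command(s), checked below 2.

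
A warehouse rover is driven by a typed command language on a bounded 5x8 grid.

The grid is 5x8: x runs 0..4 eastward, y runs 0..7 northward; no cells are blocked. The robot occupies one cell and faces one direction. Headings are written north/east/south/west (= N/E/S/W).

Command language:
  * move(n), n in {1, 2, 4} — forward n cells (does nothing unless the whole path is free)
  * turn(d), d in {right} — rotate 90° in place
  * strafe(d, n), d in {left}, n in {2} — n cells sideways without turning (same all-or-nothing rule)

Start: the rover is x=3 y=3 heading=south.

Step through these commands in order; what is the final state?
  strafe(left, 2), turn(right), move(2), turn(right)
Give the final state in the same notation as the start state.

initial: x=3 y=3 heading=south
step 1 (strafe(left, 2)): x=3 y=3 heading=south
step 2 (turn(right)): x=3 y=3 heading=west
step 3 (move(2)): x=1 y=3 heading=west
step 4 (turn(right)): x=1 y=3 heading=north

x=1 y=3 heading=north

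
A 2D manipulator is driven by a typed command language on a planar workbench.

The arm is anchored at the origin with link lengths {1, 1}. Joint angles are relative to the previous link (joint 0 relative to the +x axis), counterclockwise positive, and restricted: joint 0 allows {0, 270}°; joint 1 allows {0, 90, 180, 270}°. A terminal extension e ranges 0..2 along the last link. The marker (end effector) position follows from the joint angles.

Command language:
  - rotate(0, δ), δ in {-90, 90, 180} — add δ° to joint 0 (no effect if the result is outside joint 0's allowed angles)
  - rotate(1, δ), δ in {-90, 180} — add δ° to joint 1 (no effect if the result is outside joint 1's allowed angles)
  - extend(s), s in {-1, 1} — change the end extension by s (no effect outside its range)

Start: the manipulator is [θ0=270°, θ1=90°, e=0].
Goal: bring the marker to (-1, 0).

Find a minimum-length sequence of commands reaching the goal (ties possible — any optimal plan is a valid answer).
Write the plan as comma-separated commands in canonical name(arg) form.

rotate(1, -90), extend(1), rotate(0, 90), rotate(1, 180)

begin: [θ0=270°, θ1=90°, e=0]
[1] after rotate(1, -90): [θ0=270°, θ1=0°, e=0]
[2] after extend(1): [θ0=270°, θ1=0°, e=1]
[3] after rotate(0, 90): [θ0=0°, θ1=0°, e=1]
[4] after rotate(1, 180): [θ0=0°, θ1=180°, e=1]
nothing shorter than 4 reaches the goal.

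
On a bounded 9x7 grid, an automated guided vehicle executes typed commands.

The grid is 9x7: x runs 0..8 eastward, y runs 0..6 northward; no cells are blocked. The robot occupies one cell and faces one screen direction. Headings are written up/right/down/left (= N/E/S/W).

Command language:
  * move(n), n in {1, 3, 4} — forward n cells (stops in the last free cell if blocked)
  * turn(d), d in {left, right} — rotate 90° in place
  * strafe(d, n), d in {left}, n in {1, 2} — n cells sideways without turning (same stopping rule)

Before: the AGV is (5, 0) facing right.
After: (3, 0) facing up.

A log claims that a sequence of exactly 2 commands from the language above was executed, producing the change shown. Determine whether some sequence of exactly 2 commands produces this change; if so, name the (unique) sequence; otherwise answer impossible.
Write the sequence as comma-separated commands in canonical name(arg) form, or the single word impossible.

key: order matters: swapping turn(left) and strafe(left, 2) lands elsewhere
start: (5, 0) facing right
[1] after turn(left): (5, 0) facing up
[2] after strafe(left, 2): (3, 0) facing up
uniquely the one of 49 2-step routes that fits.

turn(left), strafe(left, 2)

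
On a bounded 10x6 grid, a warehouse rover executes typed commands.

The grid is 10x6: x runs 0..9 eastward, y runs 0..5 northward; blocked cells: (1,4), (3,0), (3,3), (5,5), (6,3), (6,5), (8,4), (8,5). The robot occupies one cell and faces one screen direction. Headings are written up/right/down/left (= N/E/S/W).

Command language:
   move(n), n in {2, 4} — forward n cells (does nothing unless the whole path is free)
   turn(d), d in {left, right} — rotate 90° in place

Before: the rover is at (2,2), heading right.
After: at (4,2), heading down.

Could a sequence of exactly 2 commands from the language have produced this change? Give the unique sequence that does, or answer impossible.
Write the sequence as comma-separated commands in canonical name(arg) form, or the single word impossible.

move(2), turn(right)

key: order matters: swapping move(2) and turn(right) lands elsewhere
begin: at (2,2), heading right
[1] after move(2): at (4,2), heading right
[2] after turn(right): at (4,2), heading down
uniquely the one of 16 2-step routes that fits.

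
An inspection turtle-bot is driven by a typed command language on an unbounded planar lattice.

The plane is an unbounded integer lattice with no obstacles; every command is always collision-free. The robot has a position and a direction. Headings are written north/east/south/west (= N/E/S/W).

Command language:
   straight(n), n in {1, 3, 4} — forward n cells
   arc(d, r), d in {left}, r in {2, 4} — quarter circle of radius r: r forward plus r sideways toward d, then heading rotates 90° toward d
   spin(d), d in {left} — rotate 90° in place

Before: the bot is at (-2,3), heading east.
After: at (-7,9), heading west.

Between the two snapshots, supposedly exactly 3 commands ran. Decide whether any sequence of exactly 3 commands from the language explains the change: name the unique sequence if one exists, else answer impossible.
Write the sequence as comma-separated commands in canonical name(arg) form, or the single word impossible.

key: running straight(3) before arc(left, 2) would end elsewhere — order is forced
from: at (-2,3), heading east
1. arc(left, 2) → at (0,5), heading north
2. arc(left, 4) → at (-4,9), heading west
3. straight(3) → at (-7,9), heading west
no rival 3-sequence matches.

arc(left, 2), arc(left, 4), straight(3)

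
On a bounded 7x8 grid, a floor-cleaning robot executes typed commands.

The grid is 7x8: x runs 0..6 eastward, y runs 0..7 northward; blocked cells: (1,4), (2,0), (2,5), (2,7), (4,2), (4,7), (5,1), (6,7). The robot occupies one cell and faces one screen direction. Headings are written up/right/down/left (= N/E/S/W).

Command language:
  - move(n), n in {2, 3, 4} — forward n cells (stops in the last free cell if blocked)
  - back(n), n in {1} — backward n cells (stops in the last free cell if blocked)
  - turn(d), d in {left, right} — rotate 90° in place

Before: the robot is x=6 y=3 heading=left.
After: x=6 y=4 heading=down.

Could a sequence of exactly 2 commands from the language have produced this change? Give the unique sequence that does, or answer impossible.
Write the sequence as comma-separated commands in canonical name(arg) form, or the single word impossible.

key: cell and facing (now S) both changed — the 2 commands mix motion and turning
initial: x=6 y=3 heading=left
[1] after turn(left): x=6 y=3 heading=down
[2] after back(1): x=6 y=4 heading=down
all 36 alternatives checked — unique.

turn(left), back(1)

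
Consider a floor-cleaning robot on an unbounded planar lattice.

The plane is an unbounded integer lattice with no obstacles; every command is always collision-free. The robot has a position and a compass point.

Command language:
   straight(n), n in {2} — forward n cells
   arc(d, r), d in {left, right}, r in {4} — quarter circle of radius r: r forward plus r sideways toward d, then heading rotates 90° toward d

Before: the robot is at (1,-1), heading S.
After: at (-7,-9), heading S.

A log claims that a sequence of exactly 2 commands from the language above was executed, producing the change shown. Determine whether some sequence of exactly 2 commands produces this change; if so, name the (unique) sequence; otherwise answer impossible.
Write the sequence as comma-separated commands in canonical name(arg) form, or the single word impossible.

key: still facing S at the end — net rotation zero over 2 steps
initial: at (1,-1), heading S
step 1 (arc(right, 4)): at (-3,-5), heading W
step 2 (arc(left, 4)): at (-7,-9), heading S
no other 2-command option fits: unique.

arc(right, 4), arc(left, 4)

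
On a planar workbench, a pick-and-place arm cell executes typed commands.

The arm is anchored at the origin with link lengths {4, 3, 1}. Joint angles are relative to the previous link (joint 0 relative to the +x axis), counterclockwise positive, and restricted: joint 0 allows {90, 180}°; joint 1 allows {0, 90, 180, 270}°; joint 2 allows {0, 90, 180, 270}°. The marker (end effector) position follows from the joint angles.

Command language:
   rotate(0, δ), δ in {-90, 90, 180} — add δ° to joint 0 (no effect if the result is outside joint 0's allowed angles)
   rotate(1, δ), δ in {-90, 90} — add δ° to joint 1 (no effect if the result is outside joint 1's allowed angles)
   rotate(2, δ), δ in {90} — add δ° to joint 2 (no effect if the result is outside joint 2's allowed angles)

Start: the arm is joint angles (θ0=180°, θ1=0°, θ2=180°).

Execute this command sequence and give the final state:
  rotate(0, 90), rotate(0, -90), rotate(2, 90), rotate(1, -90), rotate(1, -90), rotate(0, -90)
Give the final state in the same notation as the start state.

from: joint angles (θ0=180°, θ1=0°, θ2=180°)
step 1 (rotate(0, 90)): joint angles (θ0=180°, θ1=0°, θ2=180°)
step 2 (rotate(0, -90)): joint angles (θ0=90°, θ1=0°, θ2=180°)
step 3 (rotate(2, 90)): joint angles (θ0=90°, θ1=0°, θ2=270°)
step 4 (rotate(1, -90)): joint angles (θ0=90°, θ1=270°, θ2=270°)
step 5 (rotate(1, -90)): joint angles (θ0=90°, θ1=180°, θ2=270°)
step 6 (rotate(0, -90)): joint angles (θ0=90°, θ1=180°, θ2=270°)

joint angles (θ0=90°, θ1=180°, θ2=270°)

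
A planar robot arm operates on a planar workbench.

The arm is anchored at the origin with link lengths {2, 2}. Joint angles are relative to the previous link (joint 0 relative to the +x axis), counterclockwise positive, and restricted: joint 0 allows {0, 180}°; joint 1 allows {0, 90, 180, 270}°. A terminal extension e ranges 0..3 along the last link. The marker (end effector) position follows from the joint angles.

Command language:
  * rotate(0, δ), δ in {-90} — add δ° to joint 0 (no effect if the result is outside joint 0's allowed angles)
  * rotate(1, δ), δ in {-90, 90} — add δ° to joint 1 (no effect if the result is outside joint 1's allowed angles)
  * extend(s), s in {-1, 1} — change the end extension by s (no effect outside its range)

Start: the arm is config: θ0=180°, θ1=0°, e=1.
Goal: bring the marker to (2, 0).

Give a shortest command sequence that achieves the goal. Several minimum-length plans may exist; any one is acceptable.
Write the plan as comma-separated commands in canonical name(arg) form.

extend(1), rotate(1, 90), rotate(1, 90)

t0: config: θ0=180°, θ1=0°, e=1
step 1 (extend(1)): config: θ0=180°, θ1=0°, e=2
step 2 (rotate(1, 90)): config: θ0=180°, θ1=90°, e=2
step 3 (rotate(1, 90)): config: θ0=180°, θ1=180°, e=2
no 2-step plan works, so 3 is optimal.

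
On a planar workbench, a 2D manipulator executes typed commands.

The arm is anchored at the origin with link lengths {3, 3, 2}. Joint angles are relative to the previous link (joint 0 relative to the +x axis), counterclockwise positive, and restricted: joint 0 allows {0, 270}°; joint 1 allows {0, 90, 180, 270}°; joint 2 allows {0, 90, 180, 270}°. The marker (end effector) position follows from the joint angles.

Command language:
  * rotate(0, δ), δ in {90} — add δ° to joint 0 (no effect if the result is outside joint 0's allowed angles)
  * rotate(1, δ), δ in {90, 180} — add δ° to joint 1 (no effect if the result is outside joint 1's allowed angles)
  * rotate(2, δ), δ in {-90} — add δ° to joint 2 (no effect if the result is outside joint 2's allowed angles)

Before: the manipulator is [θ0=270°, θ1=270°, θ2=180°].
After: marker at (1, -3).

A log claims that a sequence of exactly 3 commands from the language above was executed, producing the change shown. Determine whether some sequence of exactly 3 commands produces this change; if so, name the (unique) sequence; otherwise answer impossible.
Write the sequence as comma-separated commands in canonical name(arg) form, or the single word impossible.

start: [θ0=270°, θ1=270°, θ2=180°]
[1] after rotate(1, 180): [θ0=270°, θ1=90°, θ2=180°]
[2] after rotate(1, 180): [θ0=270°, θ1=270°, θ2=180°]
[3] after rotate(1, 180): [θ0=270°, θ1=90°, θ2=180°]
no rival 3-sequence matches.

rotate(1, 180), rotate(1, 180), rotate(1, 180)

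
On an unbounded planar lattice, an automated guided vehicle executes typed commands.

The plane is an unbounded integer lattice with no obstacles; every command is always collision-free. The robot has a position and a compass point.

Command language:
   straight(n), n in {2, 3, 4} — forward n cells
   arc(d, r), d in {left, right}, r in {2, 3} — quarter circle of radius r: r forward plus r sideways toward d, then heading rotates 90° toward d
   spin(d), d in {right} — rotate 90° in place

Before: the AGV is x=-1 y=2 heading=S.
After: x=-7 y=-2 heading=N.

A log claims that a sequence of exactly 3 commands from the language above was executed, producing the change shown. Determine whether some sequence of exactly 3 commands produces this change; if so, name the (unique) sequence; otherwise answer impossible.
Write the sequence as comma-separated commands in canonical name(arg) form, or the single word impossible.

key: cell and facing (now N) both changed — the 3 commands mix motion and turning
t0: x=-1 y=2 heading=S
t=1 straight(4) ⇒ x=-1 y=-2 heading=S
t=2 arc(right, 3) ⇒ x=-4 y=-5 heading=W
t=3 arc(right, 3) ⇒ x=-7 y=-2 heading=N
uniquely the one of 512 3-step routes that fits.

straight(4), arc(right, 3), arc(right, 3)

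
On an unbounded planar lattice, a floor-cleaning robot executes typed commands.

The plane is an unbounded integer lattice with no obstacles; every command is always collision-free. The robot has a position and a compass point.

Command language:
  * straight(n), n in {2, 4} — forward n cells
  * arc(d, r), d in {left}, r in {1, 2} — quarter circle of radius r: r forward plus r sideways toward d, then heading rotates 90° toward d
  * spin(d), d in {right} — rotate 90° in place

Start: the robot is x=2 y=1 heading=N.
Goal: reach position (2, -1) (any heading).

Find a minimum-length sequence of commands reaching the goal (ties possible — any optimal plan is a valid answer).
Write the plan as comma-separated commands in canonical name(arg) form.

t0: x=2 y=1 heading=N
t=1 arc(left, 1) ⇒ x=1 y=2 heading=W
t=2 arc(left, 1) ⇒ x=0 y=1 heading=S
t=3 arc(left, 2) ⇒ x=2 y=-1 heading=E
shorter routes all fall short; 3 is best.

arc(left, 1), arc(left, 1), arc(left, 2)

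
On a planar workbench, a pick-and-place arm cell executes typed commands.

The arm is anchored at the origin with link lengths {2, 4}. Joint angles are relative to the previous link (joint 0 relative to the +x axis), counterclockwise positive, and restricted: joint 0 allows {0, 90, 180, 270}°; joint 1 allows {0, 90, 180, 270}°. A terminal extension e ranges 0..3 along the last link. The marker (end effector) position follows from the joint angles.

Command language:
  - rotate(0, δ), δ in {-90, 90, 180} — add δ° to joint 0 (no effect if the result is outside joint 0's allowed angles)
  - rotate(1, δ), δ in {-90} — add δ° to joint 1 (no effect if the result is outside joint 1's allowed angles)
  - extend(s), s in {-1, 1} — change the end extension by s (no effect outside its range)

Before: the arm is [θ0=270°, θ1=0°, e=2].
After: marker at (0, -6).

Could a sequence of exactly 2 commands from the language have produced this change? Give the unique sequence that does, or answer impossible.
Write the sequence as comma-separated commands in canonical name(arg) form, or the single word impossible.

from: [θ0=270°, θ1=0°, e=2]
[1] after extend(-1): [θ0=270°, θ1=0°, e=1]
[2] after extend(-1): [θ0=270°, θ1=0°, e=0]
no other 2-command option fits: unique.

extend(-1), extend(-1)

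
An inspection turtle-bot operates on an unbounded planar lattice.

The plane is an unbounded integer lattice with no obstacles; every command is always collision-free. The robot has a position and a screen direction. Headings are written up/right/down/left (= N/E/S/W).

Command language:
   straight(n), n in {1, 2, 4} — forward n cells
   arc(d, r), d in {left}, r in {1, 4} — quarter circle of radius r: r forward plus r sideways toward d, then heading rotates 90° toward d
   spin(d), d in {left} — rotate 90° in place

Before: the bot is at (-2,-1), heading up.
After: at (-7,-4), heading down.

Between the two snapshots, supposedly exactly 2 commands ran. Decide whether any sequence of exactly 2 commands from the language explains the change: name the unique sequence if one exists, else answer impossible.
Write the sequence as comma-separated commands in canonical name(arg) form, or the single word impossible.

arc(left, 1), arc(left, 4)

key: position moved to (-7,-4) AND the heading swung to S — translation plus rotation needed
start: at (-2,-1), heading up
step 1 (arc(left, 1)): at (-3,0), heading left
step 2 (arc(left, 4)): at (-7,-4), heading down
uniquely the one of 36 2-step routes that fits.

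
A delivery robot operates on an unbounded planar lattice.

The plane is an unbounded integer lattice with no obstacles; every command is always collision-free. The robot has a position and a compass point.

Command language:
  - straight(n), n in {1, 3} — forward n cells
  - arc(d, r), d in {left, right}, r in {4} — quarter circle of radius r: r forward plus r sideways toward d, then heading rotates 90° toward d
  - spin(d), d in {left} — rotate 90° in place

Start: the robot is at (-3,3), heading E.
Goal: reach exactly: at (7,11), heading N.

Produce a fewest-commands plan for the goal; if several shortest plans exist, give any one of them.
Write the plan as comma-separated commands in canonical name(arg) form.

arc(left, 4), arc(right, 4), straight(1), straight(1), spin(left)

t0: at (-3,3), heading E
step 1 (arc(left, 4)): at (1,7), heading N
step 2 (arc(right, 4)): at (5,11), heading E
step 3 (straight(1)): at (6,11), heading E
step 4 (straight(1)): at (7,11), heading E
step 5 (spin(left)): at (7,11), heading N
minimal: 5 command(s), checked below 5.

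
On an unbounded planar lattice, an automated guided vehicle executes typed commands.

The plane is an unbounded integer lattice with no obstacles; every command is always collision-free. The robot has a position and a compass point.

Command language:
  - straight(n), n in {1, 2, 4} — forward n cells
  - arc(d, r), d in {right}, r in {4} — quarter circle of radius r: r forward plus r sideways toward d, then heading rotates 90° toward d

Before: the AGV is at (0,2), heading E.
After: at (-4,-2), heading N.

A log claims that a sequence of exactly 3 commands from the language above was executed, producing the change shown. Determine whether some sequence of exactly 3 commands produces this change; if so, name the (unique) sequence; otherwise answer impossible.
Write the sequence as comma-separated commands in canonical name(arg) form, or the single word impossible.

key: cell and facing (now N) both changed — the 3 commands mix motion and turning
start: at (0,2), heading E
step 1 (arc(right, 4)): at (4,-2), heading S
step 2 (arc(right, 4)): at (0,-6), heading W
step 3 (arc(right, 4)): at (-4,-2), heading N
no rival 3-sequence matches.

arc(right, 4), arc(right, 4), arc(right, 4)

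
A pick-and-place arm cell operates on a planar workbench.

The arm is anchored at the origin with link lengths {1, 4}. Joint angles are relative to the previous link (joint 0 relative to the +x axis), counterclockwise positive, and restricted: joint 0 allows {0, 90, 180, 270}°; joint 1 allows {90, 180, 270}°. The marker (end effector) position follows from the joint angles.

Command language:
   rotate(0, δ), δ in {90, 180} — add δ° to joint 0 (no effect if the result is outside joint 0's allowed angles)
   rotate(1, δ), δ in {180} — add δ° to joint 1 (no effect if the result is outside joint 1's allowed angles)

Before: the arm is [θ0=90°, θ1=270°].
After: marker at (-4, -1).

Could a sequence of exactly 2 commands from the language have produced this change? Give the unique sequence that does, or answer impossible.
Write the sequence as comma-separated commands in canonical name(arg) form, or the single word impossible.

rotate(0, 90), rotate(0, 90)

start: [θ0=90°, θ1=270°]
1. rotate(0, 90) → [θ0=180°, θ1=270°]
2. rotate(0, 90) → [θ0=270°, θ1=270°]
all 9 alternatives checked — unique.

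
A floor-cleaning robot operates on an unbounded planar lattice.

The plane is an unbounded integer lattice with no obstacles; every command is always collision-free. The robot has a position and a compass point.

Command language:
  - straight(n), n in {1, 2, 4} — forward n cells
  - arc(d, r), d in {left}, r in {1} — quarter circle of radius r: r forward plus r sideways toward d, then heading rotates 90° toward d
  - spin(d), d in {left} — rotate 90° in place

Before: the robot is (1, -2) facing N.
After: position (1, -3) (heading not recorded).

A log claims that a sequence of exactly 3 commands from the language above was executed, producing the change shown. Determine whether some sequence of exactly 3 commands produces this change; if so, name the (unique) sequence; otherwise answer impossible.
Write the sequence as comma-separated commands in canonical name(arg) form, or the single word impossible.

spin(left), spin(left), straight(1)

key: order matters: swapping spin(left) and straight(1) lands elsewhere
initial: (1, -2) facing N
1. spin(left) → (1, -2) facing W
2. spin(left) → (1, -2) facing S
3. straight(1) → (1, -3) facing S
no other 3-command option fits: unique.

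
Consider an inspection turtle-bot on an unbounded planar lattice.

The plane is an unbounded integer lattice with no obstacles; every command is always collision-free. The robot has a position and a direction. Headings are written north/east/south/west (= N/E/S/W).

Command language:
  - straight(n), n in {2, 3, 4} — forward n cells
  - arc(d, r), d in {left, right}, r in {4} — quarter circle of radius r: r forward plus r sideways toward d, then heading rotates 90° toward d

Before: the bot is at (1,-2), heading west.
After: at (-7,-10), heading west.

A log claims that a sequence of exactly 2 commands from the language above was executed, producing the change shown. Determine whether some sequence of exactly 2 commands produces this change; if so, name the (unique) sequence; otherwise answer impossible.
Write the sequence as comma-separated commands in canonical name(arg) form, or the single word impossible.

key: running arc(right, 4) before arc(left, 4) would end elsewhere — order is forced
initial: at (1,-2), heading west
1. arc(left, 4) → at (-3,-6), heading south
2. arc(right, 4) → at (-7,-10), heading west
no other 2-command option fits: unique.

arc(left, 4), arc(right, 4)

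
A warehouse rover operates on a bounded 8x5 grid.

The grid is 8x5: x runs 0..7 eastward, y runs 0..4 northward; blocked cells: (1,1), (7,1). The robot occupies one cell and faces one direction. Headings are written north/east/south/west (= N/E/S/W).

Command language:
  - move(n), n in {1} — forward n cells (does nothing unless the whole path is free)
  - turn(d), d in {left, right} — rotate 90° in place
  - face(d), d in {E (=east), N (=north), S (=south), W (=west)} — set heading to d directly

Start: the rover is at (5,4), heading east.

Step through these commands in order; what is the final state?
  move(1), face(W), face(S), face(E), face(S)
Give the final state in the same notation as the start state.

t0: at (5,4), heading east
t=1 move(1) ⇒ at (6,4), heading east
t=2 face(W) ⇒ at (6,4), heading west
t=3 face(S) ⇒ at (6,4), heading south
t=4 face(E) ⇒ at (6,4), heading east
t=5 face(S) ⇒ at (6,4), heading south

at (6,4), heading south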